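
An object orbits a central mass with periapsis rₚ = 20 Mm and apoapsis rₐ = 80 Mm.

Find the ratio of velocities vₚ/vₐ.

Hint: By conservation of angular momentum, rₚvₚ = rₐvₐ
rₚ = 20 Mm = 2 × 10^7 m
rₐ = 80 Mm = 8 × 10^7 m
rₚvₚ = rₐvₐ  ⇒  vₚ/vₐ = rₐ/rₚ
vₚ/vₐ = (8 × 10^7) / (2 × 10^7) = 4

Final answer: vₚ/vₐ = 4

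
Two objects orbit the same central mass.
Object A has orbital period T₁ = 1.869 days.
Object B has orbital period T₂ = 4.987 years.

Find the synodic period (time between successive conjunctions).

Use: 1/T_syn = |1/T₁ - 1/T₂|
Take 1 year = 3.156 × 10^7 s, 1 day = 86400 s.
T₁ = 1.869 days = 161482 s
T₂ = 4.987 years = 1.5739 × 10^8 s
1/T₁ = 6.19266 × 10^-6 s⁻¹
1/T₂ = 6.35366 × 10^-9 s⁻¹
|1/T₁ − 1/T₂| = 6.1863 × 10^-6 s⁻¹
T_syn = 1 / |1/T₁ − 1/T₂| = 161647 s ≈ 1.871 days

Final answer: T_syn = 1.871 days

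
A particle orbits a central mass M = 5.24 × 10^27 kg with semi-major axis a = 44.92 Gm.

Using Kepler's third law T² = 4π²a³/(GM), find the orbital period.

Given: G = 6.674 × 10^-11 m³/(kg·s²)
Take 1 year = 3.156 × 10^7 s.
M = 5.24 × 10^27 kg
GM = G × M = 6.674 × 10^-11 × 5.24 × 10^27 = 3.49718 × 10^17 m³/s²
a = 44.92 Gm = 4.492 × 10^10 m
a³ = 9.06399 × 10^31 m³
T = 2π √(a³/GM) = 2π √((9.06399 × 10^31) / (3.49718 × 10^17)) = 2π × 1.60991 × 10^7 s
T = 1.01153 × 10^8 s ≈ 3.205 years

Final answer: 3.205 years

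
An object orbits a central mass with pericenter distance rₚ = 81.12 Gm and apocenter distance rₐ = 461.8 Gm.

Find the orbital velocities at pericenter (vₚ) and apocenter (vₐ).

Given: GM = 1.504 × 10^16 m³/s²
rₚ = 81.12 Gm = 8.112 × 10^10 m
rₐ = 461.8 Gm = 4.618 × 10^11 m
GM = 1.504 × 10^16 m³/s²
a = (rₚ + rₐ)/2 = 2.7146 × 10^11 m
Vis-viva: v² = GM (2/r − 1/a)
vₚ² = 1.504 × 10^16 × (2.46548 × 10^-11 − 3.68378 × 10^-12) = 315405 m²/s²
vₚ = 561.609 m/s ≈ 561.6 m/s
vₐ² = 1.504 × 10^16 × (4.33088 × 10^-12 − 3.68378 × 10^-12) = 9732.31 m²/s²
vₐ = 98.6525 m/s ≈ 98.65 m/s

Final answer: vₚ = 561.6 m/s, vₐ = 98.65 m/s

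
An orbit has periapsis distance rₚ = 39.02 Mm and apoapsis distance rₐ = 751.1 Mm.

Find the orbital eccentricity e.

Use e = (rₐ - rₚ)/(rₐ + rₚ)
rₚ = 39.02 Mm = 3.902 × 10^7 m
rₐ = 751.1 Mm = 7.511 × 10^8 m
rₐ − rₚ = 7.1208 × 10^8 m
rₐ + rₚ = 7.9012 × 10^8 m
e = (rₐ − rₚ)/(rₐ + rₚ) = 0.90123

Final answer: e = 0.9012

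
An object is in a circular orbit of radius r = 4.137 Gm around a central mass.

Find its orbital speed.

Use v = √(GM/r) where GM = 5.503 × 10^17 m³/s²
r = 4.137 Gm = 4.137 × 10^9 m
GM = 5.503 × 10^17 m³/s²
GM/r = (5.503 × 10^17) / (4.137 × 10^9) = 1.33019 × 10^8 m²/s²
v = √(GM/r) = 11533.4 m/s ≈ 11.53 km/s

Final answer: 11.53 km/s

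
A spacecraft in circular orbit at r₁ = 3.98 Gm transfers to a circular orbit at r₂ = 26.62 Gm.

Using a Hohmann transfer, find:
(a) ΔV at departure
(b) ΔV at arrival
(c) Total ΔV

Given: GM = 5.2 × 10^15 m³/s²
r₁ = 3.98 Gm = 3.98 × 10^9 m
r₂ = 26.62 Gm = 2.662 × 10^10 m
GM = 5.2 × 10^15 m³/s²
Transfer ellipse: a_t = (r₁ + r₂)/2 = 1.53 × 10^10 m
Circular speed at r₁: v₁ = √(GM/r₁) = 1143.04 m/s
Transfer speed at r₁ (periapsis): v₁ₜ = √(GM(2/r₁ − 1/a_t)) = 1507.71 m/s
(a) ΔV₁ = v₁ₜ − v₁ = 364.676 m/s ≈ 364.7 m/s
Circular speed at r₂: v₂ = √(GM/r₂) = 441.975 m/s
Transfer speed at r₂ (apoapsis): v₂ₜ = √(GM(2/r₂ − 1/a_t)) = 225.421 m/s
(b) ΔV₂ = v₂ − v₂ₜ = 216.554 m/s ≈ 216.6 m/s
(c) ΔV_total = ΔV₁ + ΔV₂ = 581.23 m/s ≈ 581.2 m/s

Final answer:
(a) ΔV₁ = 364.7 m/s
(b) ΔV₂ = 216.6 m/s
(c) ΔV_total = 581.2 m/s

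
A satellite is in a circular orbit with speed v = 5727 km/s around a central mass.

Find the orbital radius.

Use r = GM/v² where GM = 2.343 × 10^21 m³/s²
v = 5727 km/s = 5.727 × 10^6 m/s
GM = 2.343 × 10^21 m³/s²
v² = 3.27985 × 10^13 m²/s²
r = GM/v² = (2.343 × 10^21) / (3.27985 × 10^13) = 7.14361 × 10^7 m ≈ 7.144 × 10^7 m

Final answer: 7.144 × 10^7 m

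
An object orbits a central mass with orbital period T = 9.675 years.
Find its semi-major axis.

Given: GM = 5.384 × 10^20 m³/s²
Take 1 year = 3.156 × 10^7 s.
T = 9.675 years = 3.05343 × 10^8 s
GM = 5.384 × 10^20 m³/s²
Kepler's third law: a³ = GM T² / (4π²)
T² = 9.32343 × 10^16 s²
a³ = (5.384 × 10^20) × (9.32343 × 10^16) / (4π²) = 1.27151 × 10^36 m³
a = (a³)^(1/3) = 1.08336 × 10^12 m ≈ 1.083 Tm

Final answer: 1.083 Tm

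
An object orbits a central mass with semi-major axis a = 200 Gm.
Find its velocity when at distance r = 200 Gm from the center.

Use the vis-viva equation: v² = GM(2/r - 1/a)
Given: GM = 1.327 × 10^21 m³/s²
a = 200 Gm = 2 × 10^11 m
r = 200 Gm = 2 × 10^11 m
GM = 1.327 × 10^21 m³/s²
2/r − 1/a = 1 × 10^-11 − 5 × 10^-12 = 5 × 10^-12 m⁻¹
v² = GM (2/r − 1/a) = 6.635 × 10^9 m²/s²
v = 81455.5 m/s ≈ 81.46 km/s

Final answer: 81.46 km/s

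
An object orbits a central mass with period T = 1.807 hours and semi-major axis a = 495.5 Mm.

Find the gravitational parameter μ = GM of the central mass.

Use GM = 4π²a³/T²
T = 1.807 hours = 6505.2 s
a = 495.5 Mm = 4.955 × 10^8 m
a³ = 1.21655 × 10^26 m³
T² = 4.23176 × 10^7 s²
GM = 4π² × (1.21655 × 10^26) / (4.23176 × 10^7) = 1.13493 × 10^20 m³/s²
GM ≈ 1.135 × 10^20 m³/s²

Final answer: GM = 1.135 × 10^20 m³/s²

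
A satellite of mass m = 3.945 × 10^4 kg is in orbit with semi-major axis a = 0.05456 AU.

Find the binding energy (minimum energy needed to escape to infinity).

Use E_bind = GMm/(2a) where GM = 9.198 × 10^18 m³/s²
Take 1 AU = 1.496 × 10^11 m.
a = 0.05456 AU = 8.16218 × 10^9 m
GM = 9.198 × 10^18 m³/s²
m = 3.945 × 10^4 kg
GMm = 9.198 × 10^18 × 39450 = 3.62861 × 10^23 m³·kg/s²
2a = 1.63244 × 10^10 m
E_bind = GMm/(2a) = 2.22282 × 10^13 J ≈ 22.23 TJ

Final answer: 22.23 TJ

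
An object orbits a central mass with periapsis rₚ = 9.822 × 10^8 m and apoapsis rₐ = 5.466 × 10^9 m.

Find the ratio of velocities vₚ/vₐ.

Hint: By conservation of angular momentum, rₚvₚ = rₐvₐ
rₚ = 9.822 × 10^8 m
rₐ = 5.466 × 10^9 m
rₚvₚ = rₐvₐ  ⇒  vₚ/vₐ = rₐ/rₚ
vₚ/vₐ = (5.466 × 10^9) / (9.822 × 10^8) = 5.56506

Final answer: vₚ/vₐ = 5.565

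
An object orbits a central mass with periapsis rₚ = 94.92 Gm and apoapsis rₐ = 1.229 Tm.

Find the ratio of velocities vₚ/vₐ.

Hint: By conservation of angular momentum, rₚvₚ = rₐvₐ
rₚ = 94.92 Gm = 9.492 × 10^10 m
rₐ = 1.229 Tm = 1.229 × 10^12 m
rₚvₚ = rₐvₐ  ⇒  vₚ/vₐ = rₐ/rₚ
vₚ/vₐ = (1.229 × 10^12) / (9.492 × 10^10) = 12.9477

Final answer: vₚ/vₐ = 12.95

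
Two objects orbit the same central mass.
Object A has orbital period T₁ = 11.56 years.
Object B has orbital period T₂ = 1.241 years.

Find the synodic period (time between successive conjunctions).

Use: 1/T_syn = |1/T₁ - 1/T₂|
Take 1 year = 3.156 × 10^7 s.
T₁ = 11.56 years = 3.64834 × 10^8 s
T₂ = 1.241 years = 3.9166 × 10^7 s
1/T₁ = 2.74098 × 10^-9 s⁻¹
1/T₂ = 2.55324 × 10^-8 s⁻¹
|1/T₁ − 1/T₂| = 2.27914 × 10^-8 s⁻¹
T_syn = 1 / |1/T₁ − 1/T₂| = 4.38762 × 10^7 s ≈ 1.39 years

Final answer: T_syn = 1.39 years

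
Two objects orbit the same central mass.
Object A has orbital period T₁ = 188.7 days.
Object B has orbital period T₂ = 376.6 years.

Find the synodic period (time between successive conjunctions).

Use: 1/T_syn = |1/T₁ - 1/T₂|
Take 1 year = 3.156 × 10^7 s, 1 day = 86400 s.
T₁ = 188.7 days = 1.63037 × 10^7 s
T₂ = 376.6 years = 1.18855 × 10^10 s
1/T₁ = 6.13358 × 10^-8 s⁻¹
1/T₂ = 8.41362 × 10^-11 s⁻¹
|1/T₁ − 1/T₂| = 6.12517 × 10^-8 s⁻¹
T_syn = 1 / |1/T₁ − 1/T₂| = 1.63261 × 10^7 s ≈ 189 days

Final answer: T_syn = 189 days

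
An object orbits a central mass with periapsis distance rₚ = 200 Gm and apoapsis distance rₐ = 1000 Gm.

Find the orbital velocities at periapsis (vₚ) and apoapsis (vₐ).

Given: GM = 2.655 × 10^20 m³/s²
rₚ = 200 Gm = 2 × 10^11 m
rₐ = 1000 Gm = 1 × 10^12 m
GM = 2.655 × 10^20 m³/s²
a = (rₚ + rₐ)/2 = 6 × 10^11 m
Vis-viva: v² = GM (2/r − 1/a)
vₚ² = 2.655 × 10^20 × (1 × 10^-11 − 1.66667 × 10^-12) = 2.2125 × 10^9 m²/s²
vₚ = 47037.2 m/s ≈ 47.04 km/s
vₐ² = 2.655 × 10^20 × (2 × 10^-12 − 1.66667 × 10^-12) = 8.85 × 10^7 m²/s²
vₐ = 9407.44 m/s ≈ 9.407 km/s

Final answer: vₚ = 47.04 km/s, vₐ = 9.407 km/s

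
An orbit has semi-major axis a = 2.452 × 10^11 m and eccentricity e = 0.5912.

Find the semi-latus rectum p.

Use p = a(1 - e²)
a = 2.452 × 10^11 m
e = 0.5912,  e² = 0.349517,  1 − e² = 0.650483
p = a(1 − e²) = 2.452 × 10^11 m × 0.650483 = 1.59498 × 10^11 m ≈ 1.595 × 10^11 m

Final answer: p = 1.595 × 10^11 m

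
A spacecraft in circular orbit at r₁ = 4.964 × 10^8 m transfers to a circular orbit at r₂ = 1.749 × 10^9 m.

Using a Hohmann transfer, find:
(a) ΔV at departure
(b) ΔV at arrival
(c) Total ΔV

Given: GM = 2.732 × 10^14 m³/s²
r₁ = 4.964 × 10^8 m
r₂ = 1.749 × 10^9 m
GM = 2.732 × 10^14 m³/s²
Transfer ellipse: a_t = (r₁ + r₂)/2 = 1.1227 × 10^9 m
Circular speed at r₁: v₁ = √(GM/r₁) = 741.864 m/s
Transfer speed at r₁ (periapsis): v₁ₜ = √(GM(2/r₁ − 1/a_t)) = 925.95 m/s
(a) ΔV₁ = v₁ₜ − v₁ = 184.086 m/s ≈ 184.1 m/s
Circular speed at r₂: v₂ = √(GM/r₂) = 395.226 m/s
Transfer speed at r₂ (apoapsis): v₂ₜ = √(GM(2/r₂ − 1/a_t)) = 262.802 m/s
(b) ΔV₂ = v₂ − v₂ₜ = 132.423 m/s ≈ 132.4 m/s
(c) ΔV_total = ΔV₁ + ΔV₂ = 316.509 m/s ≈ 316.5 m/s

Final answer:
(a) ΔV₁ = 184.1 m/s
(b) ΔV₂ = 132.4 m/s
(c) ΔV_total = 316.5 m/s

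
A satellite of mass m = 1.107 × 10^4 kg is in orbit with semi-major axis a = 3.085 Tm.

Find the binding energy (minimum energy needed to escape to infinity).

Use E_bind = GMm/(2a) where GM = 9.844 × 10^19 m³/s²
a = 3.085 Tm = 3.085 × 10^12 m
GM = 9.844 × 10^19 m³/s²
m = 1.107 × 10^4 kg
GMm = 9.844 × 10^19 × 11070 = 1.08973 × 10^24 m³·kg/s²
2a = 6.17 × 10^12 m
E_bind = GMm/(2a) = 1.76618 × 10^11 J ≈ 176.6 GJ

Final answer: 176.6 GJ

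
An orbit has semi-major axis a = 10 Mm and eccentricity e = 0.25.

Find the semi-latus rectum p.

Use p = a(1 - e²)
a = 10 Mm = 1 × 10^7 m
e = 0.25,  e² = 0.0625,  1 − e² = 0.9375
p = a(1 − e²) = 1 × 10^7 m × 0.9375 = 9.375 × 10^6 m ≈ 9.375 Mm

Final answer: p = 9.375 Mm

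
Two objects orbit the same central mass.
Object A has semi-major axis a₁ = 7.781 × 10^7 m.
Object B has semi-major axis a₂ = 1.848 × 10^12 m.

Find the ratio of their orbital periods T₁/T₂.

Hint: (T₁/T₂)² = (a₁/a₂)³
a₁ = 7.781 × 10^7 m
a₂ = 1.848 × 10^12 m
a₁/a₂ = 4.2105 × 10^-5
T₁/T₂ = (a₁/a₂)^(3/2) = (4.2105 × 10^-5)^1.5 = 2.73212 × 10^-7

Final answer: T₁/T₂ = 2.732 × 10^-7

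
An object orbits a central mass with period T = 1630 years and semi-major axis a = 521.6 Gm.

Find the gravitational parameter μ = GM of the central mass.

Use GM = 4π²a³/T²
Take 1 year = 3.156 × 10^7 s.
T = 1630 years = 5.14428 × 10^10 s
a = 521.6 Gm = 5.216 × 10^11 m
a³ = 1.4191 × 10^35 m³
T² = 2.64636 × 10^21 s²
GM = 4π² × (1.4191 × 10^35) / (2.64636 × 10^21) = 2.11701 × 10^15 m³/s²
GM ≈ 2.117 × 10^15 m³/s²

Final answer: GM = 2.117 × 10^15 m³/s²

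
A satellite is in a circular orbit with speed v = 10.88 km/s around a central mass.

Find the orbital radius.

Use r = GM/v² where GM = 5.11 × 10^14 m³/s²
v = 10.88 km/s = 10880 m/s
GM = 5.11 × 10^14 m³/s²
v² = 1.18374 × 10^8 m²/s²
r = GM/v² = (5.11 × 10^14) / (1.18374 × 10^8) = 4.31681 × 10^6 m ≈ 4.317 × 10^6 m

Final answer: 4.317 × 10^6 m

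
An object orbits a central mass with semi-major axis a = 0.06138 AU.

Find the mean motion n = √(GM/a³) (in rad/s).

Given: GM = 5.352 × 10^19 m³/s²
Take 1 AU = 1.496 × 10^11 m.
a = 0.06138 AU = 9.18245 × 10^9 m
GM = 5.352 × 10^19 m³/s²
a³ = 7.7424 × 10^29 m³
GM/a³ = (5.352 × 10^19) / (7.7424 × 10^29) = 6.91259 × 10^-11 s⁻²
n = √(GM/a³) = 8.3142 × 10^-6 rad/s ≈ 8.314 × 10^-6 rad/s

Final answer: n = 8.314 × 10^-6 rad/s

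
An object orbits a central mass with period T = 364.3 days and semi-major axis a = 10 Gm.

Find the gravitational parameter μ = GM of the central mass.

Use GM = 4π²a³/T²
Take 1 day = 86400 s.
T = 364.3 days = 3.14755 × 10^7 s
a = 10 Gm = 1 × 10^10 m
a³ = 1 × 10^30 m³
T² = 9.90708 × 10^14 s²
GM = 4π² × (1 × 10^30) / (9.90708 × 10^14) = 3.98487 × 10^16 m³/s²
GM ≈ 3.985 × 10^16 m³/s²

Final answer: GM = 3.985 × 10^16 m³/s²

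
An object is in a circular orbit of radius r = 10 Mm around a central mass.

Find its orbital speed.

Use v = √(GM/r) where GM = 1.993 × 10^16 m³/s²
r = 10 Mm = 1 × 10^7 m
GM = 1.993 × 10^16 m³/s²
GM/r = (1.993 × 10^16) / (1 × 10^7) = 1.993 × 10^9 m²/s²
v = √(GM/r) = 44643 m/s ≈ 44.64 km/s

Final answer: 44.64 km/s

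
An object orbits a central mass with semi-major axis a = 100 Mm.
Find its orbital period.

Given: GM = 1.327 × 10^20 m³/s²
a = 100 Mm = 1 × 10^8 m
GM = 1.327 × 10^20 m³/s²
a³ = 1 × 10^24 m³
T = 2π √(a³/GM) = 2π √((1 × 10^24) / (1.327 × 10^20)) = 2π × 86.809 s
T = 545.437 s ≈ 9.091 minutes

Final answer: 9.091 minutes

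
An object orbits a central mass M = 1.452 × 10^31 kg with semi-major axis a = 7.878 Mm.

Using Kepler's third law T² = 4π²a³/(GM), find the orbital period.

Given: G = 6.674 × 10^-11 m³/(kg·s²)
M = 1.452 × 10^31 kg
GM = G × M = 6.674 × 10^-11 × 1.452 × 10^31 = 9.69065 × 10^20 m³/s²
a = 7.878 Mm = 7.878 × 10^6 m
a³ = 4.88931 × 10^20 m³
T = 2π √(a³/GM) = 2π √((4.88931 × 10^20) / (9.69065 × 10^20)) = 2π × 0.710309 s
T = 4.46301 s ≈ 4.463 seconds

Final answer: 4.463 seconds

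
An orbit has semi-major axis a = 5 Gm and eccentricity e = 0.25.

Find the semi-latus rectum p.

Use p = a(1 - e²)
a = 5 Gm = 5 × 10^9 m
e = 0.25,  e² = 0.0625,  1 − e² = 0.9375
p = a(1 − e²) = 5 × 10^9 m × 0.9375 = 4.6875 × 10^9 m ≈ 4.688 Gm

Final answer: p = 4.688 Gm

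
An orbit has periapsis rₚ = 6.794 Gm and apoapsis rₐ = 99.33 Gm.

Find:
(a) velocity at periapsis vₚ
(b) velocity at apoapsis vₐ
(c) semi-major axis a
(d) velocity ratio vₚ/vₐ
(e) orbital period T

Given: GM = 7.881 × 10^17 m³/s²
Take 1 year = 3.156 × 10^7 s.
rₚ = 6.794 Gm = 6.794 × 10^9 m
rₐ = 99.33 Gm = 9.933 × 10^10 m
GM = 7.881 × 10^17 m³/s²
a = (rₚ + rₐ)/2 = 5.3062 × 10^10 m
e = (rₐ − rₚ)/(rₐ + rₚ) = (9.2536 × 10^10) / (1.06124 × 10^11) = 0.871961
(a) vₚ² = GM (2/rₚ − 1/a) = 7.881 × 10^17 × (2.94377 × 10^-10 − 1.88459 × 10^-11) = 2.17146 × 10^8 m²/s²;  vₚ = 14735.9 m/s ≈ 14.74 km/s
(b) vₐ² = GM (2/rₐ − 1/a) = 7.881 × 10^17 × (2.01349 × 10^-11 − 1.88459 × 10^-11) = 1.01588 × 10^6 m²/s²;  vₐ = 1007.91 m/s ≈ 1.008 km/s
(c) a = 5.3062 × 10^10 m ≈ 53.06 Gm
(d) vₚ/vₐ = rₐ/rₚ (angular momentum) = (9.933 × 10^10) / (6.794 × 10^9) = 14.6203 ≈ 14.62
(e) a³ = 1.494 × 10^32 m³;  T = 2π √(a³/GM) = 2π × 1.37684 × 10^7 s = 8.65097 × 10^7 s ≈ 2.741 years

Final answer:
(a) velocity at periapsis vₚ = 14.74 km/s
(b) velocity at apoapsis vₐ = 1.008 km/s
(c) semi-major axis a = 53.06 Gm
(d) velocity ratio vₚ/vₐ = 14.62
(e) orbital period T = 2.741 years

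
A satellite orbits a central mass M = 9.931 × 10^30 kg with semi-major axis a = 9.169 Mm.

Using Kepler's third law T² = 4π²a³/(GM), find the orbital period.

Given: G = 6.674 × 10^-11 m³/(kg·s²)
M = 9.931 × 10^30 kg
GM = G × M = 6.674 × 10^-11 × 9.931 × 10^30 = 6.62795 × 10^20 m³/s²
a = 9.169 Mm = 9.169 × 10^6 m
a³ = 7.70843 × 10^20 m³
T = 2π √(a³/GM) = 2π √((7.70843 × 10^20) / (6.62795 × 10^20)) = 2π × 1.07843 s
T = 6.776 s ≈ 6.776 seconds

Final answer: 6.776 seconds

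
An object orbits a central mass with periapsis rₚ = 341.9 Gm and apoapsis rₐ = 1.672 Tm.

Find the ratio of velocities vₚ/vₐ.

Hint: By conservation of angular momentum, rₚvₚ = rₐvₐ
rₚ = 341.9 Gm = 3.419 × 10^11 m
rₐ = 1.672 Tm = 1.672 × 10^12 m
rₚvₚ = rₐvₐ  ⇒  vₚ/vₐ = rₐ/rₚ
vₚ/vₐ = (1.672 × 10^12) / (3.419 × 10^11) = 4.89032

Final answer: vₚ/vₐ = 4.89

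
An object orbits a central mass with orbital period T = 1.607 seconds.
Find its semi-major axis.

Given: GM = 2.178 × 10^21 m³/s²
T = 1.607 seconds
GM = 2.178 × 10^21 m³/s²
Kepler's third law: a³ = GM T² / (4π²)
T² = 2.58245 s²
a³ = (2.178 × 10^21) × 2.58245 / (4π²) = 1.42472 × 10^20 m³
a = (a³)^(1/3) = 5.22288 × 10^6 m ≈ 5.223 Mm

Final answer: 5.223 Mm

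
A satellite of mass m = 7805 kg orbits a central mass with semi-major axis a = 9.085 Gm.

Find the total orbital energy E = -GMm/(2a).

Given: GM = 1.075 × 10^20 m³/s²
a = 9.085 Gm = 9.085 × 10^9 m
GM = 1.075 × 10^20 m³/s²
2a = 1.817 × 10^10 m
GMm = 1.075 × 10^20 × 7805 = 8.39037 × 10^23 m³·kg/s²
E = −GMm/(2a) = -4.61771 × 10^13 J ≈ -46.18 TJ

Final answer: -46.18 TJ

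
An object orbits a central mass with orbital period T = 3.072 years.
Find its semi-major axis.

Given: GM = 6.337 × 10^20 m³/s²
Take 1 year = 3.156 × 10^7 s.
T = 3.072 years = 9.69523 × 10^7 s
GM = 6.337 × 10^20 m³/s²
Kepler's third law: a³ = GM T² / (4π²)
T² = 9.39975 × 10^15 s²
a³ = (6.337 × 10^20) × (9.39975 × 10^15) / (4π²) = 1.50883 × 10^35 m³
a = (a³)^(1/3) = 5.3237 × 10^11 m ≈ 532.4 Gm

Final answer: 532.4 Gm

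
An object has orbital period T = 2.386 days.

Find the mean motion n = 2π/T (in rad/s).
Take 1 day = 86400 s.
T = 2.386 days = 206150 s
n = 2π / 206150 s = 3.04786 × 10^-5 rad/s ≈ 3.048 × 10^-5 rad/s

Final answer: n = 3.048 × 10^-5 rad/s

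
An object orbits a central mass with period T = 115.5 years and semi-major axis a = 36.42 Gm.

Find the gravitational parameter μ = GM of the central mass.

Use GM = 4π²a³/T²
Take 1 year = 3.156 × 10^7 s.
T = 115.5 years = 3.64518 × 10^9 s
a = 36.42 Gm = 3.642 × 10^10 m
a³ = 4.83081 × 10^31 m³
T² = 1.32873 × 10^19 s²
GM = 4π² × (4.83081 × 10^31) / (1.32873 × 10^19) = 1.4353 × 10^14 m³/s²
GM ≈ 1.435 × 10^14 m³/s²

Final answer: GM = 1.435 × 10^14 m³/s²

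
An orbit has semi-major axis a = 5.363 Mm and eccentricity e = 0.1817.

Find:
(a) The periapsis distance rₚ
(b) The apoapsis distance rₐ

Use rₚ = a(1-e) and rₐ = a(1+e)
a = 5.363 Mm = 5.363 × 10^6 m
e = 0.1817:  1 − e = 0.8183,  1 + e = 1.1817
(a) rₚ = a(1 − e) = 5.363 × 10^6 m × 0.8183 = 4.38854 × 10^6 m ≈ 4.389 Mm
(b) rₐ = a(1 + e) = 5.363 × 10^6 m × 1.1817 = 6.33746 × 10^6 m ≈ 6.337 Mm

Final answer:
(a) rₚ = 4.389 Mm
(b) rₐ = 6.337 Mm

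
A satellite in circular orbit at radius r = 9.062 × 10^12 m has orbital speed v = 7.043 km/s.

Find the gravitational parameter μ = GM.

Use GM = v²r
r = 9.062 × 10^12 m
v = 7.043 km/s = 7043 m/s
v² = 4.96038 × 10^7 m²/s²
GM = v²r = 4.96038 × 10^7 × 9.062 × 10^12 = 4.4951 × 10^20 m³/s²
GM ≈ 4.495 × 10^20 m³/s²

Final answer: GM = 4.495 × 10^20 m³/s²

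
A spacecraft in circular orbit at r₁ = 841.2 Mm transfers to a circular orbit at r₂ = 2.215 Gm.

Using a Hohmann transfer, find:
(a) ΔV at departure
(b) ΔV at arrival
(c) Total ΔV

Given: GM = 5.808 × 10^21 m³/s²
r₁ = 841.2 Mm = 8.412 × 10^8 m
r₂ = 2.215 Gm = 2.215 × 10^9 m
GM = 5.808 × 10^21 m³/s²
Transfer ellipse: a_t = (r₁ + r₂)/2 = 1.5281 × 10^9 m
Circular speed at r₁: v₁ = √(GM/r₁) = 2.62763 × 10^6 m/s
Transfer speed at r₁ (periapsis): v₁ₜ = √(GM(2/r₁ − 1/a_t)) = 3.16355 × 10^6 m/s
(a) ΔV₁ = v₁ₜ − v₁ = 535923 m/s ≈ 535.9 km/s
Circular speed at r₂: v₂ = √(GM/r₂) = 1.6193 × 10^6 m/s
Transfer speed at r₂ (apoapsis): v₂ₜ = √(GM(2/r₂ − 1/a_t)) = 1.20143 × 10^6 m/s
(b) ΔV₂ = v₂ − v₂ₜ = 417862 m/s ≈ 417.9 km/s
(c) ΔV_total = ΔV₁ + ΔV₂ = 953785 m/s ≈ 953.8 km/s

Final answer:
(a) ΔV₁ = 535.9 km/s
(b) ΔV₂ = 417.9 km/s
(c) ΔV_total = 953.8 km/s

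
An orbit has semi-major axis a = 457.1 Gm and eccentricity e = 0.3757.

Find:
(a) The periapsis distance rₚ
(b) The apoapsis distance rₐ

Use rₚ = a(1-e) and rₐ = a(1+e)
a = 457.1 Gm = 4.571 × 10^11 m
e = 0.3757:  1 − e = 0.6243,  1 + e = 1.3757
(a) rₚ = a(1 − e) = 4.571 × 10^11 m × 0.6243 = 2.85368 × 10^11 m ≈ 285.4 Gm
(b) rₐ = a(1 + e) = 4.571 × 10^11 m × 1.3757 = 6.28832 × 10^11 m ≈ 628.8 Gm

Final answer:
(a) rₚ = 285.4 Gm
(b) rₐ = 628.8 Gm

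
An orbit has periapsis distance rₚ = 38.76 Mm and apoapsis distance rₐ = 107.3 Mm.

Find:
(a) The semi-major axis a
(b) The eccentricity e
rₚ = 38.76 Mm = 3.876 × 10^7 m
rₐ = 107.3 Mm = 1.073 × 10^8 m
(a) a = (rₚ + rₐ)/2 = 7.303 × 10^7 m ≈ 73.03 Mm
(b) e = (rₐ − rₚ)/(rₐ + rₚ) = (6.854 × 10^7) / (1.4606 × 10^8) = 0.469259

Final answer:
(a) a = 73.03 Mm
(b) e = 0.4693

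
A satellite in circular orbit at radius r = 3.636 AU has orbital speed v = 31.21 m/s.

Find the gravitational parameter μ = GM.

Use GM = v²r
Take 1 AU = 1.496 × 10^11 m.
r = 3.636 AU = 5.43946 × 10^11 m
v = 31.21 m/s
v² = 974.064 m²/s²
GM = v²r = 974.064 × 5.43946 × 10^11 = 5.29838 × 10^14 m³/s²
GM ≈ 5.298 × 10^14 m³/s²

Final answer: GM = 5.298 × 10^14 m³/s²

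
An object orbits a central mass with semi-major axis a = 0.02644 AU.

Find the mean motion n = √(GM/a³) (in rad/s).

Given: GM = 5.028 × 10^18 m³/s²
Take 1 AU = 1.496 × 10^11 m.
a = 0.02644 AU = 3.95542 × 10^9 m
GM = 5.028 × 10^18 m³/s²
a³ = 6.18841 × 10^28 m³
GM/a³ = (5.028 × 10^18) / (6.18841 × 10^28) = 8.12486 × 10^-11 s⁻²
n = √(GM/a³) = 9.0138 × 10^-6 rad/s ≈ 9.014 × 10^-6 rad/s

Final answer: n = 9.014 × 10^-6 rad/s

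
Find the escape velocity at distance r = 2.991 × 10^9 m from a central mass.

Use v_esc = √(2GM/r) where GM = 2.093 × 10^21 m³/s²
r = 2.991 × 10^9 m
GM = 2.093 × 10^21 m³/s²
2GM/r = 2 × (2.093 × 10^21) / (2.991 × 10^9) = 1.39953 × 10^12 m²/s²
v_esc = √(2GM/r) = 1.18302 × 10^6 m/s ≈ 1183 km/s

Final answer: 1183 km/s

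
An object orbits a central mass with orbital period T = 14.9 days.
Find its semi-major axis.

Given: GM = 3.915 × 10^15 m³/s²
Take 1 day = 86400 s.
T = 14.9 days = 1.28736 × 10^6 s
GM = 3.915 × 10^15 m³/s²
Kepler's third law: a³ = GM T² / (4π²)
T² = 1.6573 × 10^12 s²
a³ = (3.915 × 10^15) × (1.6573 × 10^12) / (4π²) = 1.64351 × 10^26 m³
a = (a³)^(1/3) = 5.4776 × 10^8 m ≈ 5.478 × 10^8 m

Final answer: 5.478 × 10^8 m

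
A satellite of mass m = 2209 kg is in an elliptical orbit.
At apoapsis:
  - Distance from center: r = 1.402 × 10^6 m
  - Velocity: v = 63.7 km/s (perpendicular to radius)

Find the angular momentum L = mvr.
r = 1.402 × 10^6 m
v = 63.7 km/s = 63700 m/s
vr = 63700 × 1.402 × 10^6 = 8.93074 × 10^10 m²/s
L = m × vr = 2209 × 8.93074 × 10^10 = 1.9728 × 10^14 kg·m²/s ≈ 1.973 × 10^14 kg·m²/s

Final answer: L = 1.973 × 10^14 kg·m²/s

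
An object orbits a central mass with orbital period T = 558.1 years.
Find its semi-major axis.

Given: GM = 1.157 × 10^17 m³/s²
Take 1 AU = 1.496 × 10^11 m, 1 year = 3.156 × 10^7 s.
T = 558.1 years = 1.76136 × 10^10 s
GM = 1.157 × 10^17 m³/s²
Kepler's third law: a³ = GM T² / (4π²)
T² = 3.1024 × 10^20 s²
a³ = (1.157 × 10^17) × (3.1024 × 10^20) / (4π²) = 9.09226 × 10^35 m³
a = (a³)^(1/3) = 9.68777 × 10^11 m ≈ 6.476 AU

Final answer: 6.476 AU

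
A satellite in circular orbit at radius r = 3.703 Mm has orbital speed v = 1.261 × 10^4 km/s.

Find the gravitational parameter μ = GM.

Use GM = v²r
r = 3.703 Mm = 3.703 × 10^6 m
v = 1.261 × 10^4 km/s = 1.261 × 10^7 m/s
v² = 1.59012 × 10^14 m²/s²
GM = v²r = 1.59012 × 10^14 × 3.703 × 10^6 = 5.88822 × 10^20 m³/s²
GM ≈ 5.888 × 10^20 m³/s²

Final answer: GM = 5.888 × 10^20 m³/s²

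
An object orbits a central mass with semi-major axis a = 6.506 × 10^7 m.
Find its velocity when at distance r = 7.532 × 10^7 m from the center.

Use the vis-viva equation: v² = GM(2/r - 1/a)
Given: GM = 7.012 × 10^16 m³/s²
a = 6.506 × 10^7 m
r = 7.532 × 10^7 m
GM = 7.012 × 10^16 m³/s²
2/r − 1/a = 2.65534 × 10^-8 − 1.53704 × 10^-8 = 1.11829 × 10^-8 m⁻¹
v² = GM (2/r − 1/a) = 7.84148 × 10^8 m²/s²
v = 28002.6 m/s ≈ 28 km/s

Final answer: 28 km/s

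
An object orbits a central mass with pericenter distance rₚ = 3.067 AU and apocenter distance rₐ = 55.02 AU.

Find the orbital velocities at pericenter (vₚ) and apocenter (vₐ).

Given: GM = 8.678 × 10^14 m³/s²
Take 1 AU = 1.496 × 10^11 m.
rₚ = 3.067 AU = 4.58823 × 10^11 m
rₐ = 55.02 AU = 8.23099 × 10^12 m
GM = 8.678 × 10^14 m³/s²
a = (rₚ + rₐ)/2 = 4.34491 × 10^12 m
Vis-viva: v² = GM (2/r − 1/a)
vₚ² = 8.678 × 10^14 × (4.35898 × 10^-12 − 2.30154 × 10^-13) = 3582.99 m²/s²
vₚ = 59.8581 m/s ≈ 59.86 m/s
vₐ² = 8.678 × 10^14 × (2.42984 × 10^-13 − 2.30154 × 10^-13) = 11.1335 m²/s²
vₐ = 3.33669 m/s ≈ 3.337 m/s

Final answer: vₚ = 59.86 m/s, vₐ = 3.337 m/s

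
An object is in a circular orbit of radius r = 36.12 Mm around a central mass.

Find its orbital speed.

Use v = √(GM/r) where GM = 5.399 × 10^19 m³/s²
r = 36.12 Mm = 3.612 × 10^7 m
GM = 5.399 × 10^19 m³/s²
GM/r = (5.399 × 10^19) / (3.612 × 10^7) = 1.49474 × 10^12 m²/s²
v = √(GM/r) = 1.2226 × 10^6 m/s ≈ 1223 km/s

Final answer: 1223 km/s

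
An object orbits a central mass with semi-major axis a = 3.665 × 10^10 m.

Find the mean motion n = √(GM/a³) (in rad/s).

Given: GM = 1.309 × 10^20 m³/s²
a = 3.665 × 10^10 m
GM = 1.309 × 10^20 m³/s²
a³ = 4.92291 × 10^31 m³
GM/a³ = (1.309 × 10^20) / (4.92291 × 10^31) = 2.659 × 10^-12 s⁻²
n = √(GM/a³) = 1.63064 × 10^-6 rad/s ≈ 1.631 × 10^-6 rad/s

Final answer: n = 1.631 × 10^-6 rad/s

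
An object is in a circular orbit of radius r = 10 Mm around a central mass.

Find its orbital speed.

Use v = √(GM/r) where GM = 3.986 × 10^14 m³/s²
r = 10 Mm = 1 × 10^7 m
GM = 3.986 × 10^14 m³/s²
GM/r = (3.986 × 10^14) / (1 × 10^7) = 3.986 × 10^7 m²/s²
v = √(GM/r) = 6313.48 m/s ≈ 6.313 km/s

Final answer: 6.313 km/s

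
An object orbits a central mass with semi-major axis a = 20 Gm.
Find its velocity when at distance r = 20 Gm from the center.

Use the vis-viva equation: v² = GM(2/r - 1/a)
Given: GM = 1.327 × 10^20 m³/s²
a = 20 Gm = 2 × 10^10 m
r = 20 Gm = 2 × 10^10 m
GM = 1.327 × 10^20 m³/s²
2/r − 1/a = 1 × 10^-10 − 5 × 10^-11 = 5 × 10^-11 m⁻¹
v² = GM (2/r − 1/a) = 6.635 × 10^9 m²/s²
v = 81455.5 m/s ≈ 81.46 km/s

Final answer: 81.46 km/s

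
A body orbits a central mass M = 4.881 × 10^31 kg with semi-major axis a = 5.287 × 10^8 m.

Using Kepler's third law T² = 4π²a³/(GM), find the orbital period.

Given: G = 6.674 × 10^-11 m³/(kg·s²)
M = 4.881 × 10^31 kg
GM = G × M = 6.674 × 10^-11 × 4.881 × 10^31 = 3.25758 × 10^21 m³/s²
a = 5.287 × 10^8 m
a³ = 1.47784 × 10^26 m³
T = 2π √(a³/GM) = 2π √((1.47784 × 10^26) / (3.25758 × 10^21)) = 2π × 212.994 s
T = 1338.28 s ≈ 22.3 minutes

Final answer: 22.3 minutes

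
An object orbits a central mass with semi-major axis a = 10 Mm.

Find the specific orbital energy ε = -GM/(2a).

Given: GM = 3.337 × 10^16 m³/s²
a = 10 Mm = 1 × 10^7 m
GM = 3.337 × 10^16 m³/s²
2a = 2 × 10^7 m
ε = −GM/(2a) = -1.6685 × 10^9 J/kg ≈ -1.669 GJ/kg

Final answer: -1.669 GJ/kg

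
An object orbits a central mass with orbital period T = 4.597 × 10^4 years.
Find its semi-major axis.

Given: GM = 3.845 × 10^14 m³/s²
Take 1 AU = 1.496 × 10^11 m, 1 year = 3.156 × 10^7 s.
T = 4.597 × 10^4 years = 1.45081 × 10^12 s
GM = 3.845 × 10^14 m³/s²
Kepler's third law: a³ = GM T² / (4π²)
T² = 2.10486 × 10^24 s²
a³ = (3.845 × 10^14) × (2.10486 × 10^24) / (4π²) = 2.05003 × 10^37 m³
a = (a³)^(1/3) = 2.73686 × 10^12 m ≈ 18.29 AU

Final answer: 18.29 AU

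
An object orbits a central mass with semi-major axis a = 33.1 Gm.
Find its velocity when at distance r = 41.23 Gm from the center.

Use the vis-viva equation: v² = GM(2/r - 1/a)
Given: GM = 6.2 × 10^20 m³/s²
a = 33.1 Gm = 3.31 × 10^10 m
r = 41.23 Gm = 4.123 × 10^10 m
GM = 6.2 × 10^20 m³/s²
2/r − 1/a = 4.85084 × 10^-11 − 3.02115 × 10^-11 = 1.82969 × 10^-11 m⁻¹
v² = GM (2/r − 1/a) = 1.13441 × 10^10 m²/s²
v = 106509 m/s ≈ 106.5 km/s

Final answer: 106.5 km/s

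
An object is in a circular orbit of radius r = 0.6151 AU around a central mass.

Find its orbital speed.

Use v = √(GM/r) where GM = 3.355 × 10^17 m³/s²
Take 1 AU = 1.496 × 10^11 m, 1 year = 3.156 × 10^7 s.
r = 0.6151 AU = 9.2019 × 10^10 m
GM = 3.355 × 10^17 m³/s²
GM/r = (3.355 × 10^17) / (9.2019 × 10^10) = 3.64599 × 10^6 m²/s²
v = √(GM/r) = 1909.45 m/s ≈ 0.4028 AU/year

Final answer: 0.4028 AU/year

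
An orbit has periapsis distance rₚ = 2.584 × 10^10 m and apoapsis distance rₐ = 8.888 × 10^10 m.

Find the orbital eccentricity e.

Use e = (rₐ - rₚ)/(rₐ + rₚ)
rₚ = 2.584 × 10^10 m
rₐ = 8.888 × 10^10 m
rₐ − rₚ = 6.304 × 10^10 m
rₐ + rₚ = 1.1472 × 10^11 m
e = (rₐ − rₚ)/(rₐ + rₚ) = 0.549512

Final answer: e = 0.5495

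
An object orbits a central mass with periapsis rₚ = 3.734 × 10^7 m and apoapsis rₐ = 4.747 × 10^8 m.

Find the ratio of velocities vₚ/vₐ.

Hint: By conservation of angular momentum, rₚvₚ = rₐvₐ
rₚ = 3.734 × 10^7 m
rₐ = 4.747 × 10^8 m
rₚvₚ = rₐvₐ  ⇒  vₚ/vₐ = rₐ/rₚ
vₚ/vₐ = (4.747 × 10^8) / (3.734 × 10^7) = 12.7129

Final answer: vₚ/vₐ = 12.71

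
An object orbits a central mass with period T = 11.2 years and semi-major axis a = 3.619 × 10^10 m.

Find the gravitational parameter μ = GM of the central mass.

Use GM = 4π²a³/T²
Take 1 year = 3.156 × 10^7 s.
T = 11.2 years = 3.53472 × 10^8 s
a = 3.619 × 10^10 m
a³ = 4.73986 × 10^31 m³
T² = 1.24942 × 10^17 s²
GM = 4π² × (4.73986 × 10^31) / (1.24942 × 10^17) = 1.49767 × 10^16 m³/s²
GM ≈ 1.498 × 10^16 m³/s²

Final answer: GM = 1.498 × 10^16 m³/s²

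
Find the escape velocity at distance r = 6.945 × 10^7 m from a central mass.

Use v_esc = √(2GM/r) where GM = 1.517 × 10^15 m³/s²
r = 6.945 × 10^7 m
GM = 1.517 × 10^15 m³/s²
2GM/r = 2 × (1.517 × 10^15) / (6.945 × 10^7) = 4.36861 × 10^7 m²/s²
v_esc = √(2GM/r) = 6609.55 m/s ≈ 6.61 km/s

Final answer: 6.61 km/s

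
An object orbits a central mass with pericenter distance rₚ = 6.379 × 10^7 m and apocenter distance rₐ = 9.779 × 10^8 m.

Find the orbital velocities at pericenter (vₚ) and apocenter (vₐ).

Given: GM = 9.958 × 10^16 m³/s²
rₚ = 6.379 × 10^7 m
rₐ = 9.779 × 10^8 m
GM = 9.958 × 10^16 m³/s²
a = (rₚ + rₐ)/2 = 5.20845 × 10^8 m
Vis-viva: v² = GM (2/r − 1/a)
vₚ² = 9.958 × 10^16 × (3.13529 × 10^-8 − 1.91996 × 10^-9) = 2.93093 × 10^9 m²/s²
vₚ = 54138.1 m/s ≈ 54.14 km/s
vₐ² = 9.958 × 10^16 × (2.0452 × 10^-9 − 1.91996 × 10^-9) = 1.24716 × 10^7 m²/s²
vₐ = 3531.51 m/s ≈ 3.532 km/s

Final answer: vₚ = 54.14 km/s, vₐ = 3.532 km/s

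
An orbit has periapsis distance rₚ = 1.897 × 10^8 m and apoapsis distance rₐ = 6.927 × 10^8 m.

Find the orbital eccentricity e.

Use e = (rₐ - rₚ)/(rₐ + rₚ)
rₚ = 1.897 × 10^8 m
rₐ = 6.927 × 10^8 m
rₐ − rₚ = 5.03 × 10^8 m
rₐ + rₚ = 8.824 × 10^8 m
e = (rₐ − rₚ)/(rₐ + rₚ) = 0.570036

Final answer: e = 0.57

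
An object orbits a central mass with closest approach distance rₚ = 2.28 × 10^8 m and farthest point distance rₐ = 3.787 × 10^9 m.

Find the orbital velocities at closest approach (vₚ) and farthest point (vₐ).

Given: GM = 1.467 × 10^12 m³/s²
rₚ = 2.28 × 10^8 m
rₐ = 3.787 × 10^9 m
GM = 1.467 × 10^12 m³/s²
a = (rₚ + rₐ)/2 = 2.0075 × 10^9 m
Vis-viva: v² = GM (2/r − 1/a)
vₚ² = 1.467 × 10^12 × (8.77193 × 10^-9 − 4.98132 × 10^-10) = 12137.7 m²/s²
vₚ = 110.171 m/s ≈ 110.2 m/s
vₐ² = 1.467 × 10^12 × (5.28123 × 10^-10 − 4.98132 × 10^-10) = 43.9961 m²/s²
vₐ = 6.63295 m/s ≈ 6.633 m/s

Final answer: vₚ = 110.2 m/s, vₐ = 6.633 m/s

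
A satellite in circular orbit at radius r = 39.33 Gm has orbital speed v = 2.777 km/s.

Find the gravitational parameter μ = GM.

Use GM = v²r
r = 39.33 Gm = 3.933 × 10^10 m
v = 2.777 km/s = 2777 m/s
v² = 7.71173 × 10^6 m²/s²
GM = v²r = 7.71173 × 10^6 × 3.933 × 10^10 = 3.03302 × 10^17 m³/s²
GM ≈ 3.033 × 10^17 m³/s²

Final answer: GM = 3.033 × 10^17 m³/s²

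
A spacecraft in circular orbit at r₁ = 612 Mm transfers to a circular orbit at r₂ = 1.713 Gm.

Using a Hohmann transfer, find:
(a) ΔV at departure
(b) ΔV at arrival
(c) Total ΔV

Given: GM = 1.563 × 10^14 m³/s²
r₁ = 612 Mm = 6.12 × 10^8 m
r₂ = 1.713 Gm = 1.713 × 10^9 m
GM = 1.563 × 10^14 m³/s²
Transfer ellipse: a_t = (r₁ + r₂)/2 = 1.1625 × 10^9 m
Circular speed at r₁: v₁ = √(GM/r₁) = 505.363 m/s
Transfer speed at r₁ (periapsis): v₁ₜ = √(GM(2/r₁ − 1/a_t)) = 613.46 m/s
(a) ΔV₁ = v₁ₜ − v₁ = 108.096 m/s ≈ 108.1 m/s
Circular speed at r₂: v₂ = √(GM/r₂) = 302.065 m/s
Transfer speed at r₂ (apoapsis): v₂ₜ = √(GM(2/r₂ − 1/a_t)) = 219.169 m/s
(b) ΔV₂ = v₂ − v₂ₜ = 82.8958 m/s ≈ 82.9 m/s
(c) ΔV_total = ΔV₁ + ΔV₂ = 190.992 m/s ≈ 191 m/s

Final answer:
(a) ΔV₁ = 108.1 m/s
(b) ΔV₂ = 82.9 m/s
(c) ΔV_total = 191 m/s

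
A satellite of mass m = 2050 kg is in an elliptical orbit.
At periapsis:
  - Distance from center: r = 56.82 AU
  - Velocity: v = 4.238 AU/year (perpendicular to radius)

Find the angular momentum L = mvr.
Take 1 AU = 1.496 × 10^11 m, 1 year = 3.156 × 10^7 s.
r = 56.82 AU = 8.50027 × 10^12 m
v = 4.238 AU/year = 20088.9 m/s
vr = 20088.9 × 8.50027 × 10^12 = 1.70761 × 10^17 m²/s
L = m × vr = 2050 × 1.70761 × 10^17 = 3.5006 × 10^20 kg·m²/s ≈ 3.501 × 10^20 kg·m²/s

Final answer: L = 3.501 × 10^20 kg·m²/s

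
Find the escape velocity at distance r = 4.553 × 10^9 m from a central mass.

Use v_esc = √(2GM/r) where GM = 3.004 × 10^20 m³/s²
r = 4.553 × 10^9 m
GM = 3.004 × 10^20 m³/s²
2GM/r = 2 × (3.004 × 10^20) / (4.553 × 10^9) = 1.31957 × 10^11 m²/s²
v_esc = √(2GM/r) = 363259 m/s ≈ 363.3 km/s

Final answer: 363.3 km/s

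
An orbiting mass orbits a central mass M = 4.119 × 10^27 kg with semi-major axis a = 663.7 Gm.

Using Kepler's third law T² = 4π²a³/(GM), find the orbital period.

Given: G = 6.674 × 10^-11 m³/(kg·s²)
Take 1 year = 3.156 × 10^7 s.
M = 4.119 × 10^27 kg
GM = G × M = 6.674 × 10^-11 × 4.119 × 10^27 = 2.74902 × 10^17 m³/s²
a = 663.7 Gm = 6.637 × 10^11 m
a³ = 2.92358 × 10^35 m³
T = 2π √(a³/GM) = 2π √((2.92358 × 10^35) / (2.74902 × 10^17)) = 2π × 1.03126 × 10^9 s
T = 6.47961 × 10^9 s ≈ 205.3 years

Final answer: 205.3 years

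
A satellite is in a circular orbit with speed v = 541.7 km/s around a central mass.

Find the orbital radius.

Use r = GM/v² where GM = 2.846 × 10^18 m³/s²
v = 541.7 km/s = 541700 m/s
GM = 2.846 × 10^18 m³/s²
v² = 2.93439 × 10^11 m²/s²
r = GM/v² = (2.846 × 10^18) / (2.93439 × 10^11) = 9.69878 × 10^6 m ≈ 9.699 Mm

Final answer: 9.699 Mm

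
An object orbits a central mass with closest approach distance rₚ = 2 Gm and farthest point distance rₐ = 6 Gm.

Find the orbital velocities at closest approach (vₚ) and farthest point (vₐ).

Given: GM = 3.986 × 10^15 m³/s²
rₚ = 2 Gm = 2 × 10^9 m
rₐ = 6 Gm = 6 × 10^9 m
GM = 3.986 × 10^15 m³/s²
a = (rₚ + rₐ)/2 = 4 × 10^9 m
Vis-viva: v² = GM (2/r − 1/a)
vₚ² = 3.986 × 10^15 × (1 × 10^-9 − 2.5 × 10^-10) = 2.9895 × 10^6 m²/s²
vₚ = 1729.02 m/s ≈ 1.729 km/s
vₐ² = 3.986 × 10^15 × (3.33333 × 10^-10 − 2.5 × 10^-10) = 332167 m²/s²
vₐ = 576.339 m/s ≈ 576.3 m/s

Final answer: vₚ = 1.729 km/s, vₐ = 576.3 m/s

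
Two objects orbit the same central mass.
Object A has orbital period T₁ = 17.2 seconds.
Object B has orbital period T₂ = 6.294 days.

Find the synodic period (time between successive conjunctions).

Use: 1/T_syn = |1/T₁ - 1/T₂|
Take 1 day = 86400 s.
T₁ = 17.2 seconds
T₂ = 6.294 days = 543802 s
1/T₁ = 0.0581395 s⁻¹
1/T₂ = 1.83891 × 10^-6 s⁻¹
|1/T₁ − 1/T₂| = 0.0581377 s⁻¹
T_syn = 1 / |1/T₁ − 1/T₂| = 17.2005 s ≈ 17.2 seconds

Final answer: T_syn = 17.2 seconds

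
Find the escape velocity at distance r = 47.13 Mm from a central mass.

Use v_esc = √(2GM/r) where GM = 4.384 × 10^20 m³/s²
r = 47.13 Mm = 4.713 × 10^7 m
GM = 4.384 × 10^20 m³/s²
2GM/r = 2 × (4.384 × 10^20) / (4.713 × 10^7) = 1.86039 × 10^13 m²/s²
v_esc = √(2GM/r) = 4.31322 × 10^6 m/s ≈ 4313 km/s

Final answer: 4313 km/s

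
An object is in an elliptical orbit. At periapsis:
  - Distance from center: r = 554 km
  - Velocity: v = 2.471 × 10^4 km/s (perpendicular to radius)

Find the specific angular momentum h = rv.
r = 554 km = 554000 m
v = 2.471 × 10^4 km/s = 2.471 × 10^7 m/s
h = rv = 554000 × 2.471 × 10^7 = 1.36893 × 10^13 m²/s ≈ 1.369 × 10^13 m²/s

Final answer: h = 1.369 × 10^13 m²/s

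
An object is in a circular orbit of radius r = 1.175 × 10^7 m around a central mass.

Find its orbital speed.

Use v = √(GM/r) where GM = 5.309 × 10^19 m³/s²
r = 1.175 × 10^7 m
GM = 5.309 × 10^19 m³/s²
GM/r = (5.309 × 10^19) / (1.175 × 10^7) = 4.5183 × 10^12 m²/s²
v = √(GM/r) = 2.12563 × 10^6 m/s ≈ 2126 km/s

Final answer: 2126 km/s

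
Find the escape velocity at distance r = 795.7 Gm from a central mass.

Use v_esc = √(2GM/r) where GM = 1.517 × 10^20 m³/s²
r = 795.7 Gm = 7.957 × 10^11 m
GM = 1.517 × 10^20 m³/s²
2GM/r = 2 × (1.517 × 10^20) / (7.957 × 10^11) = 3.81299 × 10^8 m²/s²
v_esc = √(2GM/r) = 19526.9 m/s ≈ 19.53 km/s

Final answer: 19.53 km/s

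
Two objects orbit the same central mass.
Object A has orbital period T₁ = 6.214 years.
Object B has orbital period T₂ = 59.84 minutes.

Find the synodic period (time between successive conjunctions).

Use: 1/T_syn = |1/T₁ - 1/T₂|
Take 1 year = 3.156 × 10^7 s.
T₁ = 6.214 years = 1.96114 × 10^8 s
T₂ = 59.84 minutes = 3590.4 s
1/T₁ = 5.09908 × 10^-9 s⁻¹
1/T₂ = 0.00027852 s⁻¹
|1/T₁ − 1/T₂| = 0.000278515 s⁻¹
T_syn = 1 / |1/T₁ − 1/T₂| = 3590.47 s ≈ 59.84 minutes

Final answer: T_syn = 59.84 minutes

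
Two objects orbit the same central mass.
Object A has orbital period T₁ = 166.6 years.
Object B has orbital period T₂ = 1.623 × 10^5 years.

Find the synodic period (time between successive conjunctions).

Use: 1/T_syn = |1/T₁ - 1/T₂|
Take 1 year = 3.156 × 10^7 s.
T₁ = 166.6 years = 5.2579 × 10^9 s
T₂ = 1.623 × 10^5 years = 5.12219 × 10^12 s
1/T₁ = 1.9019 × 10^-10 s⁻¹
1/T₂ = 1.95229 × 10^-13 s⁻¹
|1/T₁ − 1/T₂| = 1.89995 × 10^-10 s⁻¹
T_syn = 1 / |1/T₁ − 1/T₂| = 5.2633 × 10^9 s ≈ 166.8 years

Final answer: T_syn = 166.8 years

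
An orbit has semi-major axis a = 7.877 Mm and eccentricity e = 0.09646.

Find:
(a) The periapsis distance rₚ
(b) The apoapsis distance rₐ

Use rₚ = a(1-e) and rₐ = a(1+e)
a = 7.877 Mm = 7.877 × 10^6 m
e = 0.09646:  1 − e = 0.90354,  1 + e = 1.09646
(a) rₚ = a(1 − e) = 7.877 × 10^6 m × 0.90354 = 7.11718 × 10^6 m ≈ 7.117 Mm
(b) rₐ = a(1 + e) = 7.877 × 10^6 m × 1.09646 = 8.63682 × 10^6 m ≈ 8.637 Mm

Final answer:
(a) rₚ = 7.117 Mm
(b) rₐ = 8.637 Mm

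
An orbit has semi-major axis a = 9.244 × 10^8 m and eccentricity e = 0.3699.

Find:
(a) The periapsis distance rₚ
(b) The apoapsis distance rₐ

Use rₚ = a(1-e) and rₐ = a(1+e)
a = 9.244 × 10^8 m
e = 0.3699:  1 − e = 0.6301,  1 + e = 1.3699
(a) rₚ = a(1 − e) = 9.244 × 10^8 m × 0.6301 = 5.82464 × 10^8 m ≈ 5.825 × 10^8 m
(b) rₐ = a(1 + e) = 9.244 × 10^8 m × 1.3699 = 1.26634 × 10^9 m ≈ 1.266 × 10^9 m

Final answer:
(a) rₚ = 5.825 × 10^8 m
(b) rₐ = 1.266 × 10^9 m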